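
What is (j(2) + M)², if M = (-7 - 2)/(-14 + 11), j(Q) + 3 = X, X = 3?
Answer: 9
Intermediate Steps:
j(Q) = 0 (j(Q) = -3 + 3 = 0)
M = 3 (M = -9/(-3) = -9*(-⅓) = 3)
(j(2) + M)² = (0 + 3)² = 3² = 9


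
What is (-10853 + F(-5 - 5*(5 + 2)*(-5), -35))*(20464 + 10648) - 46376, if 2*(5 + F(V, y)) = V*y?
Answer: -430418672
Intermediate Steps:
F(V, y) = -5 + V*y/2 (F(V, y) = -5 + (V*y)/2 = -5 + V*y/2)
(-10853 + F(-5 - 5*(5 + 2)*(-5), -35))*(20464 + 10648) - 46376 = (-10853 + (-5 + (1/2)*(-5 - 5*(5 + 2)*(-5))*(-35)))*(20464 + 10648) - 46376 = (-10853 + (-5 + (1/2)*(-5 - 35*(-5))*(-35)))*31112 - 46376 = (-10853 + (-5 + (1/2)*(-5 - 5*(-35))*(-35)))*31112 - 46376 = (-10853 + (-5 + (1/2)*(-5 + 175)*(-35)))*31112 - 46376 = (-10853 + (-5 + (1/2)*170*(-35)))*31112 - 46376 = (-10853 + (-5 - 2975))*31112 - 46376 = (-10853 - 2980)*31112 - 46376 = -13833*31112 - 46376 = -430372296 - 46376 = -430418672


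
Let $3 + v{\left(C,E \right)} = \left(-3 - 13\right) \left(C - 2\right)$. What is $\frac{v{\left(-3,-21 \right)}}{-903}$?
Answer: $- \frac{11}{129} \approx -0.085271$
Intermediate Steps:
$v{\left(C,E \right)} = 29 - 16 C$ ($v{\left(C,E \right)} = -3 + \left(-3 - 13\right) \left(C - 2\right) = -3 - 16 \left(-2 + C\right) = -3 - \left(-32 + 16 C\right) = 29 - 16 C$)
$\frac{v{\left(-3,-21 \right)}}{-903} = \frac{29 - -48}{-903} = \left(29 + 48\right) \left(- \frac{1}{903}\right) = 77 \left(- \frac{1}{903}\right) = - \frac{11}{129}$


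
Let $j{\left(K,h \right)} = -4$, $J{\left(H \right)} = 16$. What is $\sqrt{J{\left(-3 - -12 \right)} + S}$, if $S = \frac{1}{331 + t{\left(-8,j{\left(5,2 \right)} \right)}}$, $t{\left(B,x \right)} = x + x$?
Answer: $\frac{\sqrt{1669587}}{323} \approx 4.0004$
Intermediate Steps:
$t{\left(B,x \right)} = 2 x$
$S = \frac{1}{323}$ ($S = \frac{1}{331 + 2 \left(-4\right)} = \frac{1}{331 - 8} = \frac{1}{323} \approx 0.003096$)
$\sqrt{J{\left(-3 - -12 \right)} + S} = \sqrt{16 + \frac{1}{323}} = \sqrt{\frac{5169}{323}} = \frac{\sqrt{1669587}}{323}$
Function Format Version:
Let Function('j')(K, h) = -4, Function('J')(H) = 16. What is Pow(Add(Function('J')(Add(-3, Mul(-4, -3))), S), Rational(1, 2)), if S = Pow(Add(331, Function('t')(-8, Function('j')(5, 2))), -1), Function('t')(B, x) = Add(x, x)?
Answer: Mul(Rational(1, 323), Pow(1669587, Rational(1, 2))) ≈ 4.0004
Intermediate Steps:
Function('t')(B, x) = Mul(2, x)
S = Rational(1, 323) (S = Pow(Add(331, Mul(2, -4)), -1) = Pow(Add(331, -8), -1) = Pow(323, -1) = Rational(1, 323) ≈ 0.0030960)
Pow(Add(Function('J')(Add(-3, Mul(-4, -3))), S), Rational(1, 2)) = Pow(Add(16, Rational(1, 323)), Rational(1, 2)) = Pow(Rational(5169, 323), Rational(1, 2)) = Mul(Rational(1, 323), Pow(1669587, Rational(1, 2)))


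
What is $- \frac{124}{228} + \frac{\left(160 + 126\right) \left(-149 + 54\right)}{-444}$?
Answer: $\frac{255821}{4218} \approx 60.65$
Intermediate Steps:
$- \frac{124}{228} + \frac{\left(160 + 126\right) \left(-149 + 54\right)}{-444} = \left(-124\right) \frac{1}{228} + 286 \left(-95\right) \left(- \frac{1}{444}\right) = - \frac{31}{57} - - \frac{13585}{222} = - \frac{31}{57} + \frac{13585}{222} = \frac{255821}{4218}$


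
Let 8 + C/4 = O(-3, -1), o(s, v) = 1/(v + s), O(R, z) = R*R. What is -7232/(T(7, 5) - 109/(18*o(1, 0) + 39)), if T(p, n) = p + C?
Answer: -206112/259 ≈ -795.80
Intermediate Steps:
O(R, z) = R²
o(s, v) = 1/(s + v)
C = 4 (C = -32 + 4*(-3)² = -32 + 4*9 = -32 + 36 = 4)
T(p, n) = 4 + p (T(p, n) = p + 4 = 4 + p)
-7232/(T(7, 5) - 109/(18*o(1, 0) + 39)) = -7232/((4 + 7) - 109/(18/(1 + 0) + 39)) = -7232/(11 - 109/(18/1 + 39)) = -7232/(11 - 109/(18*1 + 39)) = -7232/(11 - 109/(18 + 39)) = -7232/(11 - 109/57) = -7232/518/57 = -7232*57/518 = -206112/259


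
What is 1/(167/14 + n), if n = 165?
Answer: 14/2477 ≈ 0.0056520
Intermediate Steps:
1/(167/14 + n) = 1/(167/14 + 165) = 1/(2477/14) = 14/2477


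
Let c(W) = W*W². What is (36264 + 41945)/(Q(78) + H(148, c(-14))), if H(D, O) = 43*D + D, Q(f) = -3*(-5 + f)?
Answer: 78209/6293 ≈ 12.428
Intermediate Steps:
c(W) = W³
Q(f) = 15 - 3*f
H(D, O) = 44*D
(36264 + 41945)/(Q(78) + H(148, c(-14))) = (36264 + 41945)/((15 - 3*78) + 44*148) = 78209/((15 - 234) + 6512) = 78209/(-219 + 6512) = 78209/6293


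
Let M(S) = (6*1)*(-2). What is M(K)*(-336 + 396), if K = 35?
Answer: -720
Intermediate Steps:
M(S) = -12 (M(S) = 6*(-2) = -12)
M(K)*(-336 + 396) = -12*(-336 + 396) = -12*60 = -720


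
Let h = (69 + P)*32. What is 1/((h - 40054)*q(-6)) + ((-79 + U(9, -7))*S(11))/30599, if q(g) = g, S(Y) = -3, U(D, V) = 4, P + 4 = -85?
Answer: 54967499/7471174236 ≈ 0.0073573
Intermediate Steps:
P = -89 (P = -4 - 85 = -89)
h = -640 (h = (69 - 89)*32 = -20*32 = -640)
1/((h - 40054)*q(-6)) + ((-79 + U(9, -7))*S(11))/30599 = 1/(-640 - 40054*(-6)) + ((-79 + 4)*(-3))/30599 = -⅙/(-40694) - 75*(-3)*(1/30599) = -1/40694*(-⅙) + 225*(1/30599) = 1/244164 + 225/30599 = 54967499/7471174236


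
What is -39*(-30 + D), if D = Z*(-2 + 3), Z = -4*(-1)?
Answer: 1014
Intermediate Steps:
Z = 4
D = 4 (D = 4*(-2 + 3) = 4*1 = 4)
-39*(-30 + D) = -39*(-30 + 4) = -39*(-26) = 1014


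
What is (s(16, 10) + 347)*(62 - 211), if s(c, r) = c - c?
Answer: -51703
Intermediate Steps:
s(c, r) = 0
(s(16, 10) + 347)*(62 - 211) = (0 + 347)*(62 - 211) = 347*(-149) = -51703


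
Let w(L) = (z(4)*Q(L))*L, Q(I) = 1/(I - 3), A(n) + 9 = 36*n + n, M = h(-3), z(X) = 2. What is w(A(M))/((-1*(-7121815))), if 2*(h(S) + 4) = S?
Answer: 170/613900453 ≈ 2.7692e-7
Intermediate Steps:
h(S) = -4 + S/2
M = -11/2 (M = -4 + (½)*(-3) = -4 - 3/2 = -11/2 ≈ -5.5000)
A(n) = -9 + 37*n (A(n) = -9 + (36*n + n) = -9 + 37*n)
Q(I) = 1/(-3 + I)
w(L) = 2*L/(-3 + L) (w(L) = (2/(-3 + L))*L = 2*L/(-3 + L))
w(A(M))/((-1*(-7121815))) = (2*(-9 + 37*(-11/2))/(-3 + (-9 + 37*(-11/2))))/((-1*(-7121815))) = (2*(-9 - 407/2)/(-3 + (-9 - 407/2)))/7121815 = (2*(-425/2)/(-3 - 425/2))*(1/7121815) = (2*(-425/2)/(-431/2))*(1/7121815) = (2*(-425/2)*(-2/431))*(1/7121815) = (850/431)*(1/7121815) = 170/613900453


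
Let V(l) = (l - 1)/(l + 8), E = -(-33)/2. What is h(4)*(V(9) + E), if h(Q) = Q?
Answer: 1154/17 ≈ 67.882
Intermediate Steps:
E = 33/2 (E = -(-33)/2 = -3*(-11/2) = 33/2 ≈ 16.500)
V(l) = (-1 + l)/(8 + l)
h(4)*(V(9) + E) = 4*((-1 + 9)/(8 + 9) + 33/2) = 4*(8/17 + 33/2) = 4*(577/34) = 1154/17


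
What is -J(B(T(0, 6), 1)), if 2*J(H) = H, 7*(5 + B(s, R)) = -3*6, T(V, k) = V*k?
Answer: 53/14 ≈ 3.7857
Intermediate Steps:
B(s, R) = -53/7 (B(s, R) = -5 + (-3*6)/7 = -5 + (1/7)*(-18) = -5 - 18/7 = -53/7)
J(H) = H/2
-J(B(T(0, 6), 1)) = -(-53)/(2*7) = -1*(-53/14) = 53/14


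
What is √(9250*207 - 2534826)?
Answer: 2*I*√155019 ≈ 787.45*I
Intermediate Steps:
√(9250*207 - 2534826) = √(1914750 - 2534826) = √(-620076) = 2*I*√155019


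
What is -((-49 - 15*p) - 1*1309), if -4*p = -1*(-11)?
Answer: 5267/4 ≈ 1316.8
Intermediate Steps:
p = -11/4 (p = -(-1)*(-11)/4 = -¼*11 = -11/4 ≈ -2.7500)
-((-49 - 15*p) - 1*1309) = -((-49 - 15*(-11/4)) - 1*1309) = -((-49 + 165/4) - 1309) = -(-31/4 - 1309) = -1*(-5267/4) = 5267/4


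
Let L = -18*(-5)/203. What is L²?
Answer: 8100/41209 ≈ 0.19656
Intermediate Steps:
L = 90/203 (L = 90*(1/203) = 90/203 ≈ 0.44335)
L² = (90/203)² = 8100/41209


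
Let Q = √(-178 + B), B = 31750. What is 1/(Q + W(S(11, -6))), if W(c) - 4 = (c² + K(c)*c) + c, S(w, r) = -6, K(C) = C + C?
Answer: -53/10168 + 3*√877/10168 ≈ 0.0035250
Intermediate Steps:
K(C) = 2*C
W(c) = 4 + c + 3*c² (W(c) = 4 + ((c² + (2*c)*c) + c) = 4 + ((c² + 2*c²) + c) = 4 + (3*c² + c) = 4 + (c + 3*c²) = 4 + c + 3*c²)
Q = 6*√877 (Q = √(-178 + 31750) = √31572 = 6*√877 ≈ 177.69)
1/(Q + W(S(11, -6))) = 1/(6*√877 + (4 - 6 + 3*(-6)²)) = 1/(6*√877 + (4 - 6 + 3*36)) = 1/(6*√877 + (4 - 6 + 108)) = 1/(6*√877 + 106) = 1/(106 + 6*√877)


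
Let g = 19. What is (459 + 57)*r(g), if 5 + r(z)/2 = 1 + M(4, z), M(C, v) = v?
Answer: 15480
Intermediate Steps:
r(z) = -8 + 2*z (r(z) = -10 + 2*(1 + z) = -10 + (2 + 2*z) = -8 + 2*z)
(459 + 57)*r(g) = (459 + 57)*(-8 + 2*19) = 516*(-8 + 38) = 516*30 = 15480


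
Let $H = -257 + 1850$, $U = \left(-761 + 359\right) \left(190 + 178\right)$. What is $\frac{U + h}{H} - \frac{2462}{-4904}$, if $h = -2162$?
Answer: $- \frac{366079313}{3906036} \approx -93.721$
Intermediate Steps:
$U = -147936$ ($U = \left(-402\right) 368 = -147936$)
$H = 1593$
$\frac{U + h}{H} - \frac{2462}{-4904} = \frac{-147936 - 2162}{1593} - \frac{2462}{-4904} = \left(-150098\right) \frac{1}{1593} - - \frac{1231}{2452} = - \frac{150098}{1593} + \frac{1231}{2452} = - \frac{366079313}{3906036}$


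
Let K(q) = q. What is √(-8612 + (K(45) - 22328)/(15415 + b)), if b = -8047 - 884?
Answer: I*√90553097911/3242 ≈ 92.819*I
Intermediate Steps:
b = -8931
√(-8612 + (K(45) - 22328)/(15415 + b)) = √(-8612 + (45 - 22328)/(15415 - 8931)) = √(-8612 - 22283/6484) = √(-55862491/6484) = I*√90553097911/3242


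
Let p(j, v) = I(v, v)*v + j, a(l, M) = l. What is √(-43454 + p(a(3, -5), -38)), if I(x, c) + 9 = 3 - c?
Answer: 3*I*√4963 ≈ 211.35*I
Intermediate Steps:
I(x, c) = -6 - c (I(x, c) = -9 + (3 - c) = -6 - c)
p(j, v) = j + v*(-6 - v) (p(j, v) = (-6 - v)*v + j = v*(-6 - v) + j = j + v*(-6 - v))
√(-43454 + p(a(3, -5), -38)) = √(-43454 + (3 - 1*(-38)*(6 - 38))) = √(-43454 + (3 - 1*(-38)*(-32))) = √(-43454 + (3 - 1216)) = √(-43454 - 1213) = √(-44667) = 3*I*√4963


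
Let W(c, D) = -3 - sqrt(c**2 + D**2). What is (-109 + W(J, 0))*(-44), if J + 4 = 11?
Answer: 5236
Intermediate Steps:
J = 7 (J = -4 + 11 = 7)
W(c, D) = -3 - sqrt(D**2 + c**2)
(-109 + W(J, 0))*(-44) = (-109 + (-3 - sqrt(0**2 + 7**2)))*(-44) = (-109 + (-3 - sqrt(0 + 49)))*(-44) = (-109 + (-3 - sqrt(49)))*(-44) = (-109 + (-3 - 1*7))*(-44) = (-109 + (-3 - 7))*(-44) = (-109 - 10)*(-44) = -119*(-44) = 5236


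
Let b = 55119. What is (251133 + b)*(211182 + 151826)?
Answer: 111171926016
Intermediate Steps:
(251133 + b)*(211182 + 151826) = (251133 + 55119)*(211182 + 151826) = 306252*363008 = 111171926016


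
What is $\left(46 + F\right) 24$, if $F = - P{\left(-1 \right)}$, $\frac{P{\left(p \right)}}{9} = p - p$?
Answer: $1104$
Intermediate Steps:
$P{\left(p \right)} = 0$ ($P{\left(p \right)} = 9 \left(p - p\right) = 9 \cdot 0 = 0$)
$F = 0$ ($F = \left(-1\right) 0 = 0$)
$\left(46 + F\right) 24 = \left(46 + 0\right) 24 = 46 \cdot 24 = 1104$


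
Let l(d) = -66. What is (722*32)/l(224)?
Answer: -11552/33 ≈ -350.06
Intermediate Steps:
(722*32)/l(224) = (722*32)/(-66) = 23104*(-1/66) = -11552/33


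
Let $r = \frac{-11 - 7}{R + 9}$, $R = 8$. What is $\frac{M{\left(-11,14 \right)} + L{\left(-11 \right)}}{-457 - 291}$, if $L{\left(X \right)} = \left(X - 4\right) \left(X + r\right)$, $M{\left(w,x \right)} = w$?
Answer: $- \frac{722}{3179} \approx -0.22712$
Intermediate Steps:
$r = - \frac{18}{17}$ ($r = \frac{-11 - 7}{8 + 9} = - \frac{18}{17} \approx -1.0588$)
$L{\left(X \right)} = \left(-4 + X\right) \left(- \frac{18}{17} + X\right)$ ($L{\left(X \right)} = \left(X - 4\right) \left(X - \frac{18}{17}\right) = \left(-4 + X\right) \left(- \frac{18}{17} + X\right)$)
$\frac{M{\left(-11,14 \right)} + L{\left(-11 \right)}}{-457 - 291} = \frac{-11 + \left(\frac{72}{17} + \left(-11\right)^{2} - - \frac{946}{17}\right)}{-457 - 291} = \frac{-11 + \left(\frac{72}{17} + 121 + \frac{946}{17}\right)}{-748} = \left(-11 + \frac{3075}{17}\right) \left(- \frac{1}{748}\right) = \frac{2888}{17} \left(- \frac{1}{748}\right) = - \frac{722}{3179}$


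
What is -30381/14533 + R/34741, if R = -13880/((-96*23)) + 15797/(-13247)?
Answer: -3858695753396803/1845968165411916 ≈ -2.0903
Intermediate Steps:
R = 18623573/3656172 (R = -13880/(-2208) + 15797*(-1/13247) = -13880*(-1/2208) - 15797/13247 = 1735/276 - 15797/13247 = 18623573/3656172 ≈ 5.0937)
-30381/14533 + R/34741 = -30381/14533 + (18623573/3656172)/34741 = -30381*1/14533 + (18623573/3656172)*(1/34741) = -30381/14533 + 18623573/127019071452 = -3858695753396803/1845968165411916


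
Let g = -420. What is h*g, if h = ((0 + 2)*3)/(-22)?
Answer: 1260/11 ≈ 114.55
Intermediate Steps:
h = -3/11 (h = (2*3)*(-1/22) = 6*(-1/22) = -3/11 ≈ -0.27273)
h*g = -3/11*(-420) = 1260/11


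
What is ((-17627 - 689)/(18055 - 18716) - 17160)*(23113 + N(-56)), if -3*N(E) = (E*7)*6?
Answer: -270620238268/661 ≈ -4.0941e+8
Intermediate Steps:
N(E) = -14*E (N(E) = -E*7*6/3 = -7*E*6/3 = -14*E)
((-17627 - 689)/(18055 - 18716) - 17160)*(23113 + N(-56)) = ((-17627 - 689)/(18055 - 18716) - 17160)*(23113 - 14*(-56)) = (-18316/(-661) - 17160)*(23113 + 784) = (-18316*(-1/661) - 17160)*23897 = (18316/661 - 17160)*23897 = -11324444/661*23897 = -270620238268/661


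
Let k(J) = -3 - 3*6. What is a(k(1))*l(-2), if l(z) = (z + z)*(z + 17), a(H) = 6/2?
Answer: -180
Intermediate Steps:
k(J) = -21 (k(J) = -3 - 18 = -21)
a(H) = 3 (a(H) = 6*(½) = 3)
l(z) = 2*z*(17 + z) (l(z) = (2*z)*(17 + z) = 2*z*(17 + z))
a(k(1))*l(-2) = 3*(2*(-2)*(17 - 2)) = 3*(2*(-2)*15) = 3*(-60) = -180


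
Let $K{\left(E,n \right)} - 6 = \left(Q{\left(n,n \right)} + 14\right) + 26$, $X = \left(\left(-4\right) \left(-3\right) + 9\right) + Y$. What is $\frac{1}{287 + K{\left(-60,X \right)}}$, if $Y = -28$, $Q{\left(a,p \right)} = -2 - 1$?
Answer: $\frac{1}{330} \approx 0.0030303$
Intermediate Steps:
$Q{\left(a,p \right)} = -3$ ($Q{\left(a,p \right)} = -2 - 1 = -3$)
$X = -7$ ($X = \left(\left(-4\right) \left(-3\right) + 9\right) - 28 = \left(12 + 9\right) - 28 = 21 - 28 = -7$)
$K{\left(E,n \right)} = 43$ ($K{\left(E,n \right)} = 6 + \left(\left(-3 + 14\right) + 26\right) = 6 + \left(11 + 26\right) = 6 + 37 = 43$)
$\frac{1}{287 + K{\left(-60,X \right)}} = \frac{1}{287 + 43} = \frac{1}{330}$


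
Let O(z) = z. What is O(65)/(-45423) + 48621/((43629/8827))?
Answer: 6498176596652/660586689 ≈ 9837.0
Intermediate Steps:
O(65)/(-45423) + 48621/((43629/8827)) = 65/(-45423) + 48621/((43629/8827)) = 65*(-1/45423) + 48621/((43629*(1/8827))) = -65/45423 + 48621/(43629/8827) = -65/45423 + 48621*(8827/43629) = -65/45423 + 143059189/14543 = 6498176596652/660586689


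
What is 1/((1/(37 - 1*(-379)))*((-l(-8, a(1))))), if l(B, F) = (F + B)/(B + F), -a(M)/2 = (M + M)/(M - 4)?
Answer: -416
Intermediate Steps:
a(M) = -4*M/(-4 + M) (a(M) = -2*(M + M)/(M - 4) = -2*2*M/(-4 + M) = -4*M/(-4 + M))
l(B, F) = 1 (l(B, F) = (B + F)/(B + F) = 1)
1/((1/(37 - 1*(-379)))*((-l(-8, a(1))))) = 1/((1/(37 - 1*(-379)))*((-1*1))) = 1/(1/(37 + 379)*(-1)) = -1/1/416 = -1/(1/416) = 416*(-1) = -416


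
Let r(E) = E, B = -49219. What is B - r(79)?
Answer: -49298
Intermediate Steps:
B - r(79) = -49219 - 1*79 = -49219 - 79 = -49298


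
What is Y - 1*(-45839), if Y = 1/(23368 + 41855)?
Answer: 2989757098/65223 ≈ 45839.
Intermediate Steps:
Y = 1/65223 ≈ 1.5332e-5
Y - 1*(-45839) = 1/65223 - 1*(-45839) = 1/65223 + 45839 = 2989757098/65223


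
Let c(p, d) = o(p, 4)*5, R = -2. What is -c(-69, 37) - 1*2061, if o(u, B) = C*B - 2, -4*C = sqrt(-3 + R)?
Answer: -2051 + 5*I*sqrt(5) ≈ -2051.0 + 11.18*I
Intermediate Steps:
C = -I*sqrt(5)/4 (C = -sqrt(-3 - 2)/4 = -I*sqrt(5)/4 ≈ -0.55902*I)
o(u, B) = -2 - I*B*sqrt(5)/4 (o(u, B) = (-I*sqrt(5)/4)*B - 2 = -I*B*sqrt(5)/4 - 2 = -2 - I*B*sqrt(5)/4)
c(p, d) = -10 - 5*I*sqrt(5) (c(p, d) = (-2 - 1/4*I*4*sqrt(5))*5 = (-2 - I*sqrt(5))*5 = -10 - 5*I*sqrt(5))
-c(-69, 37) - 1*2061 = -(-10 - 5*I*sqrt(5)) - 1*2061 = (10 + 5*I*sqrt(5)) - 2061 = -2051 + 5*I*sqrt(5)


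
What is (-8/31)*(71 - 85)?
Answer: 112/31 ≈ 3.6129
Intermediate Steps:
(-8/31)*(71 - 85) = -8*1/31*(-14) = -8/31*(-14) = 112/31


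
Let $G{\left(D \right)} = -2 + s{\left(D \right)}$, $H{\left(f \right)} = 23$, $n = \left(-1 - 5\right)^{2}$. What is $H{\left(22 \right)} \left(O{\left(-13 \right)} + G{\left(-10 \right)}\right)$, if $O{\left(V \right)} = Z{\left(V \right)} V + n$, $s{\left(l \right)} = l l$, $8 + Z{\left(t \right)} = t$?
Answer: $9361$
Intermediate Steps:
$Z{\left(t \right)} = -8 + t$
$s{\left(l \right)} = l^{2}$
$n = 36$ ($n = \left(-6\right)^{2} = 36$)
$O{\left(V \right)} = 36 + V \left(-8 + V\right)$ ($O{\left(V \right)} = \left(-8 + V\right) V + 36 = V \left(-8 + V\right) + 36 = 36 + V \left(-8 + V\right)$)
$G{\left(D \right)} = -2 + D^{2}$
$H{\left(22 \right)} \left(O{\left(-13 \right)} + G{\left(-10 \right)}\right) = 23 \left(\left(36 - 13 \left(-8 - 13\right)\right) - \left(2 - \left(-10\right)^{2}\right)\right) = 23 \left(\left(36 - -273\right) + \left(-2 + 100\right)\right) = 23 \left(\left(36 + 273\right) + 98\right) = 23 \left(309 + 98\right) = 23 \cdot 407 = 9361$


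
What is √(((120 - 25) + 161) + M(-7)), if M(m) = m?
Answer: √249 ≈ 15.780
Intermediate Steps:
√(((120 - 25) + 161) + M(-7)) = √(((120 - 25) + 161) - 7) = √((95 + 161) - 7) = √(256 - 7) = √249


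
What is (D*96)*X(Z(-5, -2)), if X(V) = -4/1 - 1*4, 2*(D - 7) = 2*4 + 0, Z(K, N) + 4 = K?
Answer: -8448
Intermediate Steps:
Z(K, N) = -4 + K
D = 11 (D = 7 + (2*4 + 0)/2 = 7 + (8 + 0)/2 = 7 + (½)*8 = 7 + 4 = 11)
X(V) = -8 (X(V) = -4*1 - 4 = -4 - 4 = -8)
(D*96)*X(Z(-5, -2)) = (11*96)*(-8) = 1056*(-8) = -8448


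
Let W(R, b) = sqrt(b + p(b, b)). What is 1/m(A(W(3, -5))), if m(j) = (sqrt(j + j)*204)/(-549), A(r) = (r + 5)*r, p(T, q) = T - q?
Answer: -183*sqrt(2)*5**(3/4)/(680*sqrt(-sqrt(5) + 5*I)) ≈ -0.29577 + 0.45628*I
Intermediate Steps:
W(R, b) = sqrt(b) (W(R, b) = sqrt(b + (b - b)) = sqrt(b + 0) = sqrt(b))
A(r) = r*(5 + r) (A(r) = (5 + r)*r = r*(5 + r))
m(j) = -68*sqrt(2)*sqrt(j)/183 (m(j) = (sqrt(2*j)*204)*(-1/549) = ((sqrt(2)*sqrt(j))*204)*(-1/549) = (204*sqrt(2)*sqrt(j))*(-1/549) = -68*sqrt(2)*sqrt(j)/183)
1/m(A(W(3, -5))) = 1/(-68*sqrt(2)*sqrt(sqrt(-5)*(5 + sqrt(-5)))/183) = 1/(-68*sqrt(2)*sqrt((I*sqrt(5))*(5 + I*sqrt(5)))/183) = 1/(-68*sqrt(2)*sqrt(I*sqrt(5)*(5 + I*sqrt(5)))/183) = 1/(-68*sqrt(2)*5**(1/4)*sqrt(I*(5 + I*sqrt(5)))/183) = -183*sqrt(2)*5**(3/4)/(680*sqrt(I*(5 + I*sqrt(5))))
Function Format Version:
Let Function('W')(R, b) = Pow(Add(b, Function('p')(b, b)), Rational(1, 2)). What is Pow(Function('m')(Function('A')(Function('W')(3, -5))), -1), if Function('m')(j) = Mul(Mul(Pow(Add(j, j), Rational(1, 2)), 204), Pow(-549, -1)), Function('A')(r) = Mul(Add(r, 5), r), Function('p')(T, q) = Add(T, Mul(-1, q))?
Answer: Mul(Rational(-183, 680), Pow(2, Rational(1, 2)), Pow(5, Rational(3, 4)), Pow(Add(Mul(-1, Pow(5, Rational(1, 2))), Mul(5, I)), Rational(-1, 2))) ≈ Add(-0.29577, Mul(0.45628, I))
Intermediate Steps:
Function('W')(R, b) = Pow(b, Rational(1, 2)) (Function('W')(R, b) = Pow(Add(b, Add(b, Mul(-1, b))), Rational(1, 2)) = Pow(Add(b, 0), Rational(1, 2)) = Pow(b, Rational(1, 2)))
Function('A')(r) = Mul(r, Add(5, r)) (Function('A')(r) = Mul(Add(5, r), r) = Mul(r, Add(5, r)))
Function('m')(j) = Mul(Rational(-68, 183), Pow(2, Rational(1, 2)), Pow(j, Rational(1, 2))) (Function('m')(j) = Mul(Mul(Pow(Mul(2, j), Rational(1, 2)), 204), Rational(-1, 549)) = Mul(Mul(Mul(Pow(2, Rational(1, 2)), Pow(j, Rational(1, 2))), 204), Rational(-1, 549)) = Mul(Mul(204, Pow(2, Rational(1, 2)), Pow(j, Rational(1, 2))), Rational(-1, 549)) = Mul(Rational(-68, 183), Pow(2, Rational(1, 2)), Pow(j, Rational(1, 2))))
Pow(Function('m')(Function('A')(Function('W')(3, -5))), -1) = Pow(Mul(Rational(-68, 183), Pow(2, Rational(1, 2)), Pow(Mul(Pow(-5, Rational(1, 2)), Add(5, Pow(-5, Rational(1, 2)))), Rational(1, 2))), -1) = Pow(Mul(Rational(-68, 183), Pow(2, Rational(1, 2)), Pow(Mul(Mul(I, Pow(5, Rational(1, 2))), Add(5, Mul(I, Pow(5, Rational(1, 2))))), Rational(1, 2))), -1) = Pow(Mul(Rational(-68, 183), Pow(2, Rational(1, 2)), Pow(Mul(I, Pow(5, Rational(1, 2)), Add(5, Mul(I, Pow(5, Rational(1, 2))))), Rational(1, 2))), -1) = Pow(Mul(Rational(-68, 183), Pow(2, Rational(1, 2)), Mul(Pow(5, Rational(1, 4)), Pow(Mul(I, Add(5, Mul(I, Pow(5, Rational(1, 2))))), Rational(1, 2)))), -1) = Pow(Mul(Rational(-68, 183), Pow(2, Rational(1, 2)), Pow(5, Rational(1, 4)), Pow(Mul(I, Add(5, Mul(I, Pow(5, Rational(1, 2))))), Rational(1, 2))), -1) = Mul(Rational(-183, 680), Pow(2, Rational(1, 2)), Pow(5, Rational(3, 4)), Pow(Mul(I, Add(5, Mul(I, Pow(5, Rational(1, 2))))), Rational(-1, 2)))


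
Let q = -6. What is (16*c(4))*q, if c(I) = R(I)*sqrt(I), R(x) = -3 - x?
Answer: 1344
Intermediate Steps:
c(I) = sqrt(I)*(-3 - I) (c(I) = (-3 - I)*sqrt(I) = sqrt(I)*(-3 - I))
(16*c(4))*q = (16*(sqrt(4)*(-3 - 1*4)))*(-6) = (16*(2*(-3 - 4)))*(-6) = (16*(2*(-7)))*(-6) = (16*(-14))*(-6) = -224*(-6) = 1344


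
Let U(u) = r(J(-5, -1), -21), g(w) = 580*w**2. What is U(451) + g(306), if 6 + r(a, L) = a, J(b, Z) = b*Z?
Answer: 54308879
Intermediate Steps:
J(b, Z) = Z*b
r(a, L) = -6 + a
U(u) = -1 (U(u) = -6 - 1*(-5) = -6 + 5 = -1)
U(451) + g(306) = -1 + 580*306**2 = -1 + 580*93636 = -1 + 54308880 = 54308879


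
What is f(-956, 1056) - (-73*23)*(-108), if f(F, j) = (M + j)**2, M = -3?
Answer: 927477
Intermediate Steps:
f(F, j) = (-3 + j)**2
f(-956, 1056) - (-73*23)*(-108) = (-3 + 1056)**2 - (-73*23)*(-108) = 1053**2 - (-1679)*(-108) = 1108809 - 1*181332 = 1108809 - 181332 = 927477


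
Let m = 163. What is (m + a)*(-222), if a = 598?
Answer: -168942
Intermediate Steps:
(m + a)*(-222) = (163 + 598)*(-222) = 761*(-222) = -168942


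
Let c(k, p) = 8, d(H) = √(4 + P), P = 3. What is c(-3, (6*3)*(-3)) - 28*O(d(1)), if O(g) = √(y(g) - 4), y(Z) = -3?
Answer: 8 - 28*I*√7 ≈ 8.0 - 74.081*I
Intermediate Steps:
d(H) = √7 (d(H) = √(4 + 3) = √7)
O(g) = I*√7 (O(g) = √(-3 - 4) = √(-7) = I*√7)
c(-3, (6*3)*(-3)) - 28*O(d(1)) = 8 - 28*I*√7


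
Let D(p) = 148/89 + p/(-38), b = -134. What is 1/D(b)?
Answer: 1691/8775 ≈ 0.19271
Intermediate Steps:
D(p) = 148/89 - p/38 (D(p) = 148*(1/89) + p*(-1/38) = 148/89 - p/38)
1/D(b) = 1/(148/89 - 1/38*(-134)) = 1/(148/89 + 67/19) = 1/(8775/1691) = 1691/8775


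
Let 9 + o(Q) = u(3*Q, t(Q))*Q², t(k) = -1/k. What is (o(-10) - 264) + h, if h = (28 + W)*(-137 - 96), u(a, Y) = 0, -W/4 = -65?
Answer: -67377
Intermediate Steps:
W = 260 (W = -4*(-65) = 260)
h = -67104 (h = (28 + 260)*(-137 - 96) = 288*(-233) = -67104)
o(Q) = -9 (o(Q) = -9 + 0*Q² = -9 + 0 = -9)
(o(-10) - 264) + h = (-9 - 264) - 67104 = -273 - 67104 = -67377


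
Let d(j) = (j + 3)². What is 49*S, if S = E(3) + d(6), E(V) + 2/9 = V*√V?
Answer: 35623/9 + 147*√3 ≈ 4212.7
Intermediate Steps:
E(V) = -2/9 + V^(3/2) (E(V) = -2/9 + V*√V = -2/9 + V^(3/2))
d(j) = (3 + j)²
S = 727/9 + 3*√3 (S = (-2/9 + 3^(3/2)) + (3 + 6)² = (-2/9 + 3*√3) + 9² = (-2/9 + 3*√3) + 81 = 727/9 + 3*√3 ≈ 85.974)
49*S = 49*(727/9 + 3*√3) = 35623/9 + 147*√3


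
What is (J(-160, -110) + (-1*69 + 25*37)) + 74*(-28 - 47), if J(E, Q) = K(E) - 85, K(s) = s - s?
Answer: -4779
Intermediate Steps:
K(s) = 0
J(E, Q) = -85 (J(E, Q) = 0 - 85 = -85)
(J(-160, -110) + (-1*69 + 25*37)) + 74*(-28 - 47) = (-85 + (-1*69 + 25*37)) + 74*(-28 - 47) = (-85 + (-69 + 925)) + 74*(-75) = (-85 + 856) - 5550 = 771 - 5550 = -4779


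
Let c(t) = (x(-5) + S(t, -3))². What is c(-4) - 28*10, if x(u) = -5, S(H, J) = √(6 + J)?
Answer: -280 + (5 - √3)² ≈ -269.32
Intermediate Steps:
c(t) = (-5 + √3)² (c(t) = (-5 + √(6 - 3))² = (-5 + √3)²)
c(-4) - 28*10 = (5 - √3)² - 28*10 = (5 - √3)² - 280 = -280 + (5 - √3)²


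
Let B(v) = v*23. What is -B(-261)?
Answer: 6003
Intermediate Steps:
B(v) = 23*v
-B(-261) = -23*(-261) = -1*(-6003) = 6003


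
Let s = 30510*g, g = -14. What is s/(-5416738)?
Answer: 213570/2708369 ≈ 0.078856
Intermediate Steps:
s = -427140 (s = 30510*(-14) = -427140)
s/(-5416738) = -427140/(-5416738) = -427140*(-1/5416738) = 213570/2708369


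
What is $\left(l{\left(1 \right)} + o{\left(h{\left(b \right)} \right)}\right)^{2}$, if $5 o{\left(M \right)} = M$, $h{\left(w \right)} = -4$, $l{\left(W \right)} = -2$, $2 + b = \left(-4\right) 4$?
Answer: $\frac{196}{25} \approx 7.84$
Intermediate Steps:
$b = -18$ ($b = -2 - 16 = -18$)
$o{\left(M \right)} = \frac{M}{5}$
$\left(l{\left(1 \right)} + o{\left(h{\left(b \right)} \right)}\right)^{2} = \left(-2 + \frac{1}{5} \left(-4\right)\right)^{2} = \left(-2 - \frac{4}{5}\right)^{2} = \left(- \frac{14}{5}\right)^{2} = \frac{196}{25}$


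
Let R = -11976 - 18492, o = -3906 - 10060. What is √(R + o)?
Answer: I*√44434 ≈ 210.79*I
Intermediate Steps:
o = -13966
R = -30468
√(R + o) = √(-30468 - 13966) = √(-44434) = I*√44434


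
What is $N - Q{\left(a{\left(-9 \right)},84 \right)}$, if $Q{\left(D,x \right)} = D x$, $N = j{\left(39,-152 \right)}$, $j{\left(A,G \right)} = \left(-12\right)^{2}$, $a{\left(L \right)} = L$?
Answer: $900$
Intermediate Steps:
$j{\left(A,G \right)} = 144$
$N = 144$
$N - Q{\left(a{\left(-9 \right)},84 \right)} = 144 - \left(-9\right) 84 = 144 - -756 = 144 + 756 = 900$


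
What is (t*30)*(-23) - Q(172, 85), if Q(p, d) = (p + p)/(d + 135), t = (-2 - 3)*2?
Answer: 379414/55 ≈ 6898.4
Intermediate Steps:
t = -10 (t = -5*2 = -10)
Q(p, d) = 2*p/(135 + d) (Q(p, d) = (2*p)/(135 + d) = 2*p/(135 + d))
(t*30)*(-23) - Q(172, 85) = -10*30*(-23) - 2*172/(135 + 85) = -300*(-23) - 2*172/220 = 6900 - 2*172/220 = 6900 - 1*86/55 = 6900 - 86/55 = 379414/55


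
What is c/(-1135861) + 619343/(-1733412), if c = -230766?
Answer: -303475005731/1968915087732 ≈ -0.15413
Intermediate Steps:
c/(-1135861) + 619343/(-1733412) = -230766/(-1135861) + 619343/(-1733412) = -230766*(-1/1135861) + 619343*(-1/1733412) = 230766/1135861 - 619343/1733412 = -303475005731/1968915087732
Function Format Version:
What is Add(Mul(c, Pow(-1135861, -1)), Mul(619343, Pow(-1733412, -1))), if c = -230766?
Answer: Rational(-303475005731, 1968915087732) ≈ -0.15413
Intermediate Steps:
Add(Mul(c, Pow(-1135861, -1)), Mul(619343, Pow(-1733412, -1))) = Add(Mul(-230766, Pow(-1135861, -1)), Mul(619343, Pow(-1733412, -1))) = Add(Mul(-230766, Rational(-1, 1135861)), Mul(619343, Rational(-1, 1733412))) = Add(Rational(230766, 1135861), Rational(-619343, 1733412)) = Rational(-303475005731, 1968915087732)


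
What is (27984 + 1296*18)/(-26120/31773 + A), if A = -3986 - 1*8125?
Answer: -1630336176/384828923 ≈ -4.2365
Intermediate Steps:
A = -12111 (A = -3986 - 8125 = -12111)
(27984 + 1296*18)/(-26120/31773 + A) = (27984 + 1296*18)/(-26120/31773 - 12111) = (27984 + 23328)/(-26120*1/31773 - 12111) = 51312/(-26120/31773 - 12111) = 51312/(-384828923/31773) = 51312*(-31773/384828923) = -1630336176/384828923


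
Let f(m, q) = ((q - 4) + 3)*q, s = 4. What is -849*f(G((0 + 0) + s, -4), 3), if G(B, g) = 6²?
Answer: -5094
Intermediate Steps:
G(B, g) = 36
f(m, q) = q*(-1 + q) (f(m, q) = ((-4 + q) + 3)*q = (-1 + q)*q = q*(-1 + q))
-849*f(G((0 + 0) + s, -4), 3) = -2547*(-1 + 3) = -2547*2 = -849*6 = -5094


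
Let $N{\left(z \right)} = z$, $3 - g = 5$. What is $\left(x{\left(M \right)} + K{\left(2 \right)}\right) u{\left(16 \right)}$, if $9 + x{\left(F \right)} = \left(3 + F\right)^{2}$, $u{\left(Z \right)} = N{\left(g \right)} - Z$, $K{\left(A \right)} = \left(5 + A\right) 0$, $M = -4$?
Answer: $144$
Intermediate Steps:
$g = -2$ ($g = 3 - 5 = -2$)
$K{\left(A \right)} = 0$
$u{\left(Z \right)} = -2 - Z$
$x{\left(F \right)} = -9 + \left(3 + F\right)^{2}$
$\left(x{\left(M \right)} + K{\left(2 \right)}\right) u{\left(16 \right)} = \left(- 4 \left(6 - 4\right) + 0\right) \left(-2 - 16\right) = \left(\left(-4\right) 2 + 0\right) \left(-2 - 16\right) = \left(-8 + 0\right) \left(-18\right) = \left(-8\right) \left(-18\right) = 144$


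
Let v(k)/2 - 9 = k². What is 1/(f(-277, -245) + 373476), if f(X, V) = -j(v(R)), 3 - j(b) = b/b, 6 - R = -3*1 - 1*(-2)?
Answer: 1/373474 ≈ 2.6776e-6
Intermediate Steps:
R = 7 (R = 6 - (-3*1 - 1*(-2)) = 6 - (-3 + 2) = 6 - 1*(-1) = 6 + 1 = 7)
v(k) = 18 + 2*k²
j(b) = 2 (j(b) = 3 - b/b = 3 - 1*1 = 3 - 1 = 2)
f(X, V) = -2 (f(X, V) = -1*2 = -2)
1/(f(-277, -245) + 373476) = 1/(-2 + 373476) = 1/373474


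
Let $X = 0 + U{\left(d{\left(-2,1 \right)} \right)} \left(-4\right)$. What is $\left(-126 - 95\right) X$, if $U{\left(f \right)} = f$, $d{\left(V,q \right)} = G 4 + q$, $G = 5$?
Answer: $18564$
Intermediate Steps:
$d{\left(V,q \right)} = 20 + q$ ($d{\left(V,q \right)} = 5 \cdot 4 + q = 20 + q$)
$X = -84$ ($X = 0 + \left(20 + 1\right) \left(-4\right) = 0 + 21 \left(-4\right) = 0 - 84 = -84$)
$\left(-126 - 95\right) X = \left(-126 - 95\right) \left(-84\right) = \left(-221\right) \left(-84\right) = 18564$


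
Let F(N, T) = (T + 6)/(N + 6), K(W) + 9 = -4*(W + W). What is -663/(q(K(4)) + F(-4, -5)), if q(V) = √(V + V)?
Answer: 1326*I/(-I + 2*√82) ≈ -4.0304 + 72.994*I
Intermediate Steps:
K(W) = -9 - 8*W (K(W) = -9 - 4*(W + W) = -9 - 8*W)
q(V) = √2*√V (q(V) = √(2*V) = √2*√V)
F(N, T) = (6 + T)/(6 + N)
-663/(q(K(4)) + F(-4, -5)) = -663/(√2*√(-9 - 8*4) + (6 - 5)/(6 - 4)) = -663/(√2*√(-9 - 32) + 1/2) = -663/(√2*√(-41) + (½)*1) = -663/(√2*(I*√41) + ½) = -663/(I*√82 + ½) = -663/(½ + I*√82)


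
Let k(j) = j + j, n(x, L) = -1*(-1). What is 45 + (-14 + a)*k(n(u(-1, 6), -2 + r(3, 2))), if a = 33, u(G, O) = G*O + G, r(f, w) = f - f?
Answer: 83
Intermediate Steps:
r(f, w) = 0
u(G, O) = G + G*O
n(x, L) = 1
k(j) = 2*j
45 + (-14 + a)*k(n(u(-1, 6), -2 + r(3, 2))) = 45 + (-14 + 33)*(2*1) = 45 + 19*2 = 45 + 38 = 83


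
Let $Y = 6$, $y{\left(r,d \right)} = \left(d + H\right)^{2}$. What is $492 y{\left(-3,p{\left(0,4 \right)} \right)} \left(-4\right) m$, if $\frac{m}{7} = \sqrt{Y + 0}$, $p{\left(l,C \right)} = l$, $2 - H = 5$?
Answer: $- 123984 \sqrt{6} \approx -3.037 \cdot 10^{5}$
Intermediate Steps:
$H = -3$ ($H = 2 - 5 = -3$)
$y{\left(r,d \right)} = \left(-3 + d\right)^{2}$ ($y{\left(r,d \right)} = \left(d - 3\right)^{2} = \left(-3 + d\right)^{2}$)
$m = 7 \sqrt{6}$ ($m = 7 \sqrt{6 + 0} = 7 \sqrt{6} \approx 17.146$)
$492 y{\left(-3,p{\left(0,4 \right)} \right)} \left(-4\right) m = 492 \left(-3 + 0\right)^{2} \left(-4\right) 7 \sqrt{6} = 492 \left(-3\right)^{2} \left(-4\right) 7 \sqrt{6} = 492 \cdot 9 \left(-4\right) 7 \sqrt{6} = 492 \left(- 36 \cdot 7 \sqrt{6}\right) = 492 \left(- 252 \sqrt{6}\right) = - 123984 \sqrt{6}$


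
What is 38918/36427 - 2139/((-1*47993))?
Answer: 1945708927/1748241011 ≈ 1.1130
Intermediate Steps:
38918/36427 - 2139/((-1*47993)) = 38918*(1/36427) - 2139/(-47993) = 38918/36427 - 2139*(-1/47993) = 38918/36427 + 2139/47993 = 1945708927/1748241011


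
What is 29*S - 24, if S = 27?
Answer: 759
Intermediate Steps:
29*S - 24 = 29*27 - 24 = 783 - 24 = 759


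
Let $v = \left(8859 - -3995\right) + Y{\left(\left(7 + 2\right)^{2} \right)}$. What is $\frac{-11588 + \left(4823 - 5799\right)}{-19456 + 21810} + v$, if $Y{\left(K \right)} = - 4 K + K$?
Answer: $\frac{14836865}{1177} \approx 12606.0$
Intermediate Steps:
$Y{\left(K \right)} = - 3 K$
$v = 12611$ ($v = \left(8859 - -3995\right) - 3 \left(7 + 2\right)^{2} = \left(8859 + 3995\right) - 3 \cdot 9^{2} = 12854 - 243 = 12611$)
$\frac{-11588 + \left(4823 - 5799\right)}{-19456 + 21810} + v = \frac{-11588 + \left(4823 - 5799\right)}{-19456 + 21810} + 12611 = \frac{-11588 + \left(4823 - 5799\right)}{2354} + 12611 = \left(-11588 - 976\right) \frac{1}{2354} + 12611 = \left(-12564\right) \frac{1}{2354} + 12611 = - \frac{6282}{1177} + 12611 = \frac{14836865}{1177}$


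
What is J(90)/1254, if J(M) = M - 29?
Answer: 61/1254 ≈ 0.048644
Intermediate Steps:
J(M) = -29 + M
J(90)/1254 = (-29 + 90)/1254 = 61*(1/1254) = 61/1254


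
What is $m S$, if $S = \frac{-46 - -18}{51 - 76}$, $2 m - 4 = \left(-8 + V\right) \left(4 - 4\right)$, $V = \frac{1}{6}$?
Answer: $\frac{56}{25} \approx 2.24$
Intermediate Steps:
$V = \frac{1}{6} \approx 0.16667$
$m = 2$ ($m = 2 + \frac{\left(-8 + \frac{1}{6}\right) \left(4 - 4\right)}{2} = 2 + \frac{\left(- \frac{47}{6}\right) \left(4 - 4\right)}{2} = 2 + \frac{\left(- \frac{47}{6}\right) 0}{2} = 2 + \frac{1}{2} \cdot 0 = 2 + 0 = 2$)
$S = \frac{28}{25}$ ($S = \frac{-46 + \left(20 - 2\right)}{-25} = \left(-46 + 18\right) \left(- \frac{1}{25}\right) = \left(-28\right) \left(- \frac{1}{25}\right) = \frac{28}{25} \approx 1.12$)
$m S = 2 \cdot \frac{28}{25} = \frac{56}{25}$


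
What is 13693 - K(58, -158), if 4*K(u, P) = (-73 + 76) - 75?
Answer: 13711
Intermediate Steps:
K(u, P) = -18 (K(u, P) = ((-73 + 76) - 75)/4 = (3 - 75)/4 = (1/4)*(-72) = -18)
13693 - K(58, -158) = 13693 - 1*(-18) = 13693 + 18 = 13711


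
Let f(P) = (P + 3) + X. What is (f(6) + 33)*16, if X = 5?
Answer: 752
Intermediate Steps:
f(P) = 8 + P (f(P) = (P + 3) + 5 = (3 + P) + 5 = 8 + P)
(f(6) + 33)*16 = ((8 + 6) + 33)*16 = (14 + 33)*16 = 47*16 = 752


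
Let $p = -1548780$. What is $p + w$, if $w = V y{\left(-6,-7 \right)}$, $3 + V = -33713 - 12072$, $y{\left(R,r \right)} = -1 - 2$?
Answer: $-1411416$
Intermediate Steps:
$y{\left(R,r \right)} = -3$ ($y{\left(R,r \right)} = -1 - 2 = -3$)
$V = -45788$ ($V = -3 - 45785 = -45788$)
$w = 137364$ ($w = \left(-45788\right) \left(-3\right) = 137364$)
$p + w = -1548780 + 137364 = -1411416$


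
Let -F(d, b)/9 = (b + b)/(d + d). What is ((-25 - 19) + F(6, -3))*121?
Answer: -9559/2 ≈ -4779.5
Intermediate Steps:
F(d, b) = -9*b/d (F(d, b) = -9*(b + b)/(d + d) = -9*2*b/(2*d) = -9*2*b*1/(2*d) = -9*b/d)
((-25 - 19) + F(6, -3))*121 = ((-25 - 19) - 9*(-3)/6)*121 = (-44 - 9*(-3)*⅙)*121 = (-44 + 9/2)*121 = -79/2*121 = -9559/2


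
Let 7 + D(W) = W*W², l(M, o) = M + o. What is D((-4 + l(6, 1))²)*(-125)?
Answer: -90250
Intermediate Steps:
D(W) = -7 + W³ (D(W) = -7 + W*W² = -7 + W³)
D((-4 + l(6, 1))²)*(-125) = (-7 + ((-4 + (6 + 1))²)³)*(-125) = (-7 + ((-4 + 7)²)³)*(-125) = (-7 + (3²)³)*(-125) = (-7 + 9³)*(-125) = (-7 + 729)*(-125) = 722*(-125) = -90250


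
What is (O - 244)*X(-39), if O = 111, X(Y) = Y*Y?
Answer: -202293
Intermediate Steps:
X(Y) = Y²
(O - 244)*X(-39) = (111 - 244)*(-39)² = -133*1521 = -202293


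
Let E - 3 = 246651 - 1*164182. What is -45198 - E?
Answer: -127670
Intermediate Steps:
E = 82472 (E = 3 + (246651 - 1*164182) = 3 + (246651 - 164182) = 3 + 82469 = 82472)
-45198 - E = -45198 - 1*82472 = -45198 - 82472 = -127670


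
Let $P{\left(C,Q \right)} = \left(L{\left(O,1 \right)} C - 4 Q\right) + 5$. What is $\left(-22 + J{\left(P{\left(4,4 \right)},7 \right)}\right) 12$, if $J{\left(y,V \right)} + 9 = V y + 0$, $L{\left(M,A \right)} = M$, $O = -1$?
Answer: $-1632$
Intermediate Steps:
$P{\left(C,Q \right)} = 5 - C - 4 Q$ ($P{\left(C,Q \right)} = \left(- C - 4 Q\right) + 5 = 5 - C - 4 Q$)
$J{\left(y,V \right)} = -9 + V y$ ($J{\left(y,V \right)} = -9 + \left(V y + 0\right) = -9 + V y$)
$\left(-22 + J{\left(P{\left(4,4 \right)},7 \right)}\right) 12 = \left(-22 + \left(-9 + 7 \left(5 - 4 - 16\right)\right)\right) 12 = \left(-22 + \left(-9 + 7 \left(-15\right)\right)\right) 12 = \left(-22 - 114\right) 12 = \left(-136\right) 12 = -1632$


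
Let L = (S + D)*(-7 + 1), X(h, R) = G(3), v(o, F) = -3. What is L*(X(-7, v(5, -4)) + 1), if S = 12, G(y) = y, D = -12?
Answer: 0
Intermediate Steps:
X(h, R) = 3
L = 0 (L = (12 - 12)*(-7 + 1) = 0*(-6) = 0)
L*(X(-7, v(5, -4)) + 1) = 0*(3 + 1) = 0*4 = 0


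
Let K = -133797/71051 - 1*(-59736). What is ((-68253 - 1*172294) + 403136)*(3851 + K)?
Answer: 734542330716460/71051 ≈ 1.0338e+10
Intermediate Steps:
K = 4244168739/71051 (K = -133797*1/71051 + 59736 = -133797/71051 + 59736 = 4244168739/71051 ≈ 59734.)
((-68253 - 1*172294) + 403136)*(3851 + K) = ((-68253 - 1*172294) + 403136)*(3851 + 4244168739/71051) = ((-68253 - 172294) + 403136)*(4517786140/71051) = (-240547 + 403136)*(4517786140/71051) = 162589*(4517786140/71051) = 734542330716460/71051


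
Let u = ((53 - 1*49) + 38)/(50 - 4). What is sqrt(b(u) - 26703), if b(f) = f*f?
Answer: 3*I*sqrt(1569494)/23 ≈ 163.41*I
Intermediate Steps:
u = 21/23 (u = ((53 - 49) + 38)/46 = (4 + 38)*(1/46) = 42*(1/46) = 21/23 ≈ 0.91304)
b(f) = f**2
sqrt(b(u) - 26703) = sqrt((21/23)**2 - 26703) = sqrt(441/529 - 26703) = sqrt(-14125446/529) = 3*I*sqrt(1569494)/23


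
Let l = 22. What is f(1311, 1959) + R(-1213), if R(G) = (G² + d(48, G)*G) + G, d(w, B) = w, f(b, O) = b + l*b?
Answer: 1442085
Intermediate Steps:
f(b, O) = 23*b (f(b, O) = b + 22*b = 23*b)
R(G) = G² + 49*G (R(G) = (G² + 48*G) + G = G² + 49*G)
f(1311, 1959) + R(-1213) = 23*1311 - 1213*(49 - 1213) = 30153 - 1213*(-1164) = 30153 + 1411932 = 1442085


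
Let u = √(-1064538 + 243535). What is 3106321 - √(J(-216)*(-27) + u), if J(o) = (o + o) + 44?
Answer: 3106321 - √(10476 + I*√821003) ≈ 3.1062e+6 - 4.4222*I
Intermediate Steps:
J(o) = 44 + 2*o (J(o) = 2*o + 44 = 44 + 2*o)
u = I*√821003 (u = √(-821003) = I*√821003 ≈ 906.09*I)
3106321 - √(J(-216)*(-27) + u) = 3106321 - √((44 + 2*(-216))*(-27) + I*√821003) = 3106321 - √((44 - 432)*(-27) + I*√821003) = 3106321 - √(-388*(-27) + I*√821003) = 3106321 - √(10476 + I*√821003)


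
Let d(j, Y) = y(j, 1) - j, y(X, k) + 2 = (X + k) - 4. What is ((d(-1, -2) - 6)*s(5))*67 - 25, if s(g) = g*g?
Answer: -18450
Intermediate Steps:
y(X, k) = -6 + X + k (y(X, k) = -2 + ((X + k) - 4) = -2 + (-4 + X + k) = -6 + X + k)
d(j, Y) = -5 (d(j, Y) = (-6 + j + 1) - j = (-5 + j) - j = -5)
s(g) = g**2
((d(-1, -2) - 6)*s(5))*67 - 25 = ((-5 - 6)*5**2)*67 - 25 = -11*25*67 - 25 = -275*67 - 25 = -18425 - 25 = -18450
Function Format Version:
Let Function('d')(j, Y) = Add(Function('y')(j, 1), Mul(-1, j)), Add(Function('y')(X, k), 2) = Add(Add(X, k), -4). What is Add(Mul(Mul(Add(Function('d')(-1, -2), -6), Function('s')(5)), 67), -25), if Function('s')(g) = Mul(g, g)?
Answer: -18450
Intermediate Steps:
Function('y')(X, k) = Add(-6, X, k) (Function('y')(X, k) = Add(-2, Add(Add(X, k), -4)) = Add(-2, Add(-4, X, k)) = Add(-6, X, k))
Function('d')(j, Y) = -5 (Function('d')(j, Y) = Add(Add(-6, j, 1), Mul(-1, j)) = Add(Add(-5, j), Mul(-1, j)) = -5)
Function('s')(g) = Pow(g, 2)
Add(Mul(Mul(Add(Function('d')(-1, -2), -6), Function('s')(5)), 67), -25) = Add(Mul(Mul(Add(-5, -6), Pow(5, 2)), 67), -25) = Add(Mul(Mul(-11, 25), 67), -25) = Add(Mul(-275, 67), -25) = Add(-18425, -25) = -18450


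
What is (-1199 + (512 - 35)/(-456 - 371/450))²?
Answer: 60858067291329841/42259436041 ≈ 1.4401e+6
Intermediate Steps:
(-1199 + (512 - 35)/(-456 - 371/450))² = (-1199 + 477/(-456 - 371*1/450))² = (-1199 + 477/(-456 - 371/450))² = (-1199 + 477/(-205571/450))² = (-1199 + 477*(-450/205571))² = (-1199 - 214650/205571)² = (-246694279/205571)² = 60858067291329841/42259436041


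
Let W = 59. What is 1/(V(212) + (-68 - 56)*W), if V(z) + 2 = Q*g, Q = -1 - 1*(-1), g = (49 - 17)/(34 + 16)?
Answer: -1/7318 ≈ -0.00013665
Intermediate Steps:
g = 16/25 (g = 32/50 = 32*(1/50) = 16/25 ≈ 0.64000)
Q = 0 (Q = -1 + 1 = 0)
V(z) = -2 (V(z) = -2 + 0*(16/25) = -2 + 0 = -2)
1/(V(212) + (-68 - 56)*W) = 1/(-2 + (-68 - 56)*59) = 1/(-2 - 124*59) = 1/(-2 - 7316) = 1/(-7318) = -1/7318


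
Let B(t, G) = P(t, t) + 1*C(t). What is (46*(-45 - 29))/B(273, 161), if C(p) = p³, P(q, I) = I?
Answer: -1702/10173345 ≈ -0.00016730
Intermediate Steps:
B(t, G) = t + t³ (B(t, G) = t + 1*t³ = t + t³)
(46*(-45 - 29))/B(273, 161) = (46*(-45 - 29))/(273 + 273³) = (46*(-74))/(273 + 20346417) = -3404/20346690 = -3404*1/20346690 = -1702/10173345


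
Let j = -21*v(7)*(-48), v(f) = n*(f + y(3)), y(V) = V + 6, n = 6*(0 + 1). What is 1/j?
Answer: 1/96768 ≈ 1.0334e-5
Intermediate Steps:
n = 6 (n = 6*1 = 6)
y(V) = 6 + V
v(f) = 54 + 6*f (v(f) = 6*(f + (6 + 3)) = 6*(f + 9) = 6*(9 + f) = 54 + 6*f)
j = 96768 (j = -21*(54 + 6*7)*(-48) = -21*(54 + 42)*(-48) = -21*96*(-48) = -2016*(-48) = 96768)
1/j = 1/96768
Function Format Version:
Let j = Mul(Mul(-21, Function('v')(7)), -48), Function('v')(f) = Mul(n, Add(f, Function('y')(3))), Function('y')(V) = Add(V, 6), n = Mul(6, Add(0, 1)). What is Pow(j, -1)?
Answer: Rational(1, 96768) ≈ 1.0334e-5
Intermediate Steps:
n = 6 (n = Mul(6, 1) = 6)
Function('y')(V) = Add(6, V)
Function('v')(f) = Add(54, Mul(6, f)) (Function('v')(f) = Mul(6, Add(f, Add(6, 3))) = Mul(6, Add(f, 9)) = Mul(6, Add(9, f)) = Add(54, Mul(6, f)))
j = 96768 (j = Mul(Mul(-21, Add(54, Mul(6, 7))), -48) = Mul(Mul(-21, Add(54, 42)), -48) = Mul(Mul(-21, 96), -48) = Mul(-2016, -48) = 96768)
Pow(j, -1) = Pow(96768, -1) = Rational(1, 96768)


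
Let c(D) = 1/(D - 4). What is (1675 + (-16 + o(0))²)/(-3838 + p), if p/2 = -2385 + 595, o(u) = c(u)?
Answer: -31025/118688 ≈ -0.26140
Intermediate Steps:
c(D) = 1/(-4 + D)
o(u) = 1/(-4 + u)
p = -3580 (p = 2*(-2385 + 595) = 2*(-1790) = -3580)
(1675 + (-16 + o(0))²)/(-3838 + p) = (1675 + (-16 + 1/(-4 + 0))²)/(-3838 - 3580) = (1675 + (-16 + 1/(-4))²)/(-7418) = (1675 + (-16 - ¼)²)*(-1/7418) = (1675 + (-65/4)²)*(-1/7418) = (1675 + 4225/16)*(-1/7418) = (31025/16)*(-1/7418) = -31025/118688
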